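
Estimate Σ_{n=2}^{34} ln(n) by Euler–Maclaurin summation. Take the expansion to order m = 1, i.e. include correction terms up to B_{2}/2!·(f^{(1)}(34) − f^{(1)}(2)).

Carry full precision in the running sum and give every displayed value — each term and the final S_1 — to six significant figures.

The integral term ∫_2^34 ln(x) dx = 86.5100.
Endpoint term: (f(2) + f(34))/2 = (0.693147 + 3.52636)/2 = 2.10975.
Integral + boundary = 88.6197.
k=1: B_{2}/(2)! × [f^{(1)}(34) − f^{(1)}(2)] = 1/12 × (0.0294118 − 0.500000) = -0.0392157.

S_1 ≈ 88.5805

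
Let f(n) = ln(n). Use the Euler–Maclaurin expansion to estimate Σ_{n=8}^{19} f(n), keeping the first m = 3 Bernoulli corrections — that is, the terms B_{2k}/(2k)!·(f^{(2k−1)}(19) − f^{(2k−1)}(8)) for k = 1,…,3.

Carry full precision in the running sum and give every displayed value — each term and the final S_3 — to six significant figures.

The integral term ∫_8^19 ln(x) dx = 28.3088.
Endpoint term: (f(8) + f(19))/2 = (2.07944 + 2.94444)/2 = 2.51194.
Running total after boundary: 30.8207.
k=1: B_{2}/(2)! × [f^{(1)}(19) − f^{(1)}(8)] = 1/12 × (0.0526316 − 0.125000) = -0.00603070.
After k=1: 30.8147.
k=2: B_{4}/(4)! × [f^{(3)}(19) − f^{(3)}(8)] = −1/720 × (0.000291588 − 0.00390625) = 5.02036e-06.
After k=2: 30.8147.
k=3: B_{6}/(6)! × [f^{(5)}(19) − f^{(5)}(8)] = 1/30240 × (9.69267e-06 − 0.000732422) = -2.38998e-08.

S_3 ≈ 30.8147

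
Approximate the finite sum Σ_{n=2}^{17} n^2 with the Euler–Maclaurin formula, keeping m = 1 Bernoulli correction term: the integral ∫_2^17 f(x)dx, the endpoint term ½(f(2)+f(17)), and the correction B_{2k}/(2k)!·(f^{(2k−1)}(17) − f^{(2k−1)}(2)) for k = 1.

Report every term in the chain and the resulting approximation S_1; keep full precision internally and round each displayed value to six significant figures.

S_1 ≈ 1784.00

Integral: ∫_2^17 x^2 dx = 1635.00.
Boundary: ½(f(2) + f(17)) = ½(4.00000 + 289.000) = 146.500.
So far: 1781.50.
Order-1 term: 1/12 · (34.0000 − 4.00000) = 2.50000.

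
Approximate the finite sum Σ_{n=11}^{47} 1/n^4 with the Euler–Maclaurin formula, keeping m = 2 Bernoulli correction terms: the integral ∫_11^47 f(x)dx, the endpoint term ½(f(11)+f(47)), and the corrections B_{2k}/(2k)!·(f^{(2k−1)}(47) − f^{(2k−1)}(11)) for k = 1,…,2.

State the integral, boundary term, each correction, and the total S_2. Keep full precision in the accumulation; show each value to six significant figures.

S_2 ≈ 0.000283541

The integral term ∫_11^47 1/x^4 dx = 0.000247228.
½[f(11) + f(47)] = ½[6.83013e-05 + 2.04931e-07] = 3.42531e-05.
Running total after boundary: 0.000281481.
Correction k=1: B_{2}/2! · (f^{(1)}(47) − f^{(1)}(11)) = 1/12 · (-1.74410e-08 − (-2.48369e-05)) = 2.06828e-06.
Partial sum through k=1: 0.000283549.
Correction k=2: B_{4}/4! · (f^{(3)}(47) − f^{(3)}(11)) = −1/720 · (-2.36862e-10 − (-6.15790e-06)) = -8.55231e-09.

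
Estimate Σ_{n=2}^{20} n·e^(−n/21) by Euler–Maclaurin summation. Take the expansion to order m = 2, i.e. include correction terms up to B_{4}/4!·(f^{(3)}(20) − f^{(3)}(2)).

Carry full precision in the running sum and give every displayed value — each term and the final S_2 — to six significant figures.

S_2 ≈ 111.631

∫_2^20 x·e^(−x/21) dx evaluates to 106.930.
½[f(2) + f(20)] = ½[1.81831 + 7.71643] = 4.76737.
Integral + boundary = 111.698.
Correction k=1: B_{2}/2! · (f^{(1)}(20) − f^{(1)}(2)) = 1/12 · (0.0183724 − 0.822570) = -0.0670165.
Running total after k=1: 111.631.
Correction k=2: B_{4}/4! · (f^{(3)}(20) − f^{(3)}(2)) = −1/720 · (0.00179142 − 0.00598840) = 5.82914e-06.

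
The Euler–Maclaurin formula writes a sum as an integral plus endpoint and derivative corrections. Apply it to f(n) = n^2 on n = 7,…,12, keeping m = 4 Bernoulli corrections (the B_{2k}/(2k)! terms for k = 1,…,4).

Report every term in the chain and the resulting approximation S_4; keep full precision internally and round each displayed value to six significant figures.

S_4 ≈ 559.000

∫_7^12 x^2 dx evaluates to 461.667.
Endpoint term: (f(7) + f(12))/2 = (49.0000 + 144.000)/2 = 96.5000.
So far: 558.167.
Order-1 term: 1/12 · (24.0000 − 14.0000) = 0.833333.
Running total after k=1: 559.000.
Order-2 term: −1/720 · (0.00000 − 0.00000) = 0.00000.
Running total after k=2: 559.000.
Order-3 term: 1/30240 · (0.00000 − 0.00000) = 0.00000.
Running total after k=3: 559.000.
Order-4 term: −1/1209600 · (0.00000 − 0.00000) = 0.00000.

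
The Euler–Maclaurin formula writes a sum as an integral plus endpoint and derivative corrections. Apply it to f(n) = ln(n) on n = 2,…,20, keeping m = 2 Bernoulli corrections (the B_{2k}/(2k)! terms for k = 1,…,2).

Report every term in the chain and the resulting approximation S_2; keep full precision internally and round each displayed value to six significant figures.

S_2 ≈ 42.3356

The integral term ∫_2^20 ln(x) dx = 40.5284.
Boundary: ½(f(2) + f(20)) = ½(0.693147 + 2.99573) = 1.84444.
Integral + boundary = 42.3728.
Order-1 term: 1/12 · (0.0500000 − 0.500000) = -0.0375000.
Partial sum through k=1: 42.3353.
Order-2 term: −1/720 · (0.000250000 − 0.250000) = 0.000346875.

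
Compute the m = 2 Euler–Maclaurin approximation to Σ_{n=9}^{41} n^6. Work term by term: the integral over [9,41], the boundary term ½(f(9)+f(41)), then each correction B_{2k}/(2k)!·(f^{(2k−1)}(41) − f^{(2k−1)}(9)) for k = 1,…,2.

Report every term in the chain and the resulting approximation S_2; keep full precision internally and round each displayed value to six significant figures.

∫_9^41 x^6 dx evaluates to 2.78214e+10.
Endpoint term: (f(9) + f(41))/2 = (531441 + 4.75010e+09)/2 = 2.37532e+09.
Running total after boundary: 3.01967e+10.
Correction k=1: B_{2}/2! · (f^{(1)}(41) − f^{(1)}(9)) = 1/12 · (6.95137e+08 − 354294) = 5.78986e+07.
After k=1: 3.02546e+10.
Correction k=2: B_{4}/4! · (f^{(3)}(41) − f^{(3)}(9)) = −1/720 · (8.27052e+06 − 87480.0) = -11365.3.

S_2 ≈ 3.02546e+10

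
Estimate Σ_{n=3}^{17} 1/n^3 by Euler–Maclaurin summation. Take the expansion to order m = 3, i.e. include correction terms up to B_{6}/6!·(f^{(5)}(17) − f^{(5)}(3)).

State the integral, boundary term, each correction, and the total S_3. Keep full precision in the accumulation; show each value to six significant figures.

S_3 ≈ 0.0754276

Integral: ∫_3^17 1/x^3 dx = 0.0538255.
Boundary: ½(f(3) + f(17)) = ½(0.0370370 + 0.000203542) = 0.0186203.
Integral + boundary = 0.0724457.
Correction k=1: B_{2}/2! · (f^{(1)}(17) − f^{(1)}(3)) = 1/12 · (-3.59191e-05 − (-0.0370370)) = 0.00308343.
Running total after k=1: 0.0755292.
Correction k=2: B_{4}/4! · (f^{(3)}(17) − f^{(3)}(3)) = −1/720 · (-2.48575e-06 − (-0.0823045)) = -0.000114308.
Running total after k=2: 0.0754149.
Correction k=3: B_{6}/6! · (f^{(5)}(17) − f^{(5)}(3)) = 1/30240 · (-3.61251e-07 − (-0.384088)) = 1.27013e-05.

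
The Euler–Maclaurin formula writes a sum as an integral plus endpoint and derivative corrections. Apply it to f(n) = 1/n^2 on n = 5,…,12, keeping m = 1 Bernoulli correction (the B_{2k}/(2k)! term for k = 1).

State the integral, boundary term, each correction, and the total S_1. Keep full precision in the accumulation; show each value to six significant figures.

S_1 ≈ 0.141376

∫_5^12 1/x^2 dx evaluates to 0.116667.
Endpoint term: (f(5) + f(12))/2 = (0.0400000 + 0.00694444)/2 = 0.0234722.
Integral + boundary = 0.140139.
Correction k=1: B_{2}/2! · (f^{(1)}(12) − f^{(1)}(5)) = 1/12 · (-0.00115741 − (-0.0160000)) = 0.00123688.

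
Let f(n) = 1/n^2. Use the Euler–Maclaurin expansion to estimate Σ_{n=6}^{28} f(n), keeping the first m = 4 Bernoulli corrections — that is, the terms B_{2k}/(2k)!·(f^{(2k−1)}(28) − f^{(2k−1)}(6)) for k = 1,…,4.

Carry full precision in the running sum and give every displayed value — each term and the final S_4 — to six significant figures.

S_4 ≈ 0.146239

Integral: ∫_6^28 1/x^2 dx = 0.130952.
Endpoint term: (f(6) + f(28))/2 = (0.0277778 + 0.00127551)/2 = 0.0145266.
Integral + boundary = 0.145479.
Order-1 term: 1/12 · (-9.11079e-05 − (-0.00925926)) = 0.000764013.
Partial sum through k=1: 0.146243.
Order-2 term: −1/720 · (-1.39451e-06 − (-0.00308642)) = -4.28476e-06.
Partial sum through k=2: 0.146239.
Order-3 term: 1/30240 · (-5.33613e-08 − (-0.00257202)) = 8.50517e-08.
Partial sum through k=3: 0.146239.
Order-4 term: −1/1209600 · (-3.81152e-09 − (-0.00400091)) = -3.30763e-09.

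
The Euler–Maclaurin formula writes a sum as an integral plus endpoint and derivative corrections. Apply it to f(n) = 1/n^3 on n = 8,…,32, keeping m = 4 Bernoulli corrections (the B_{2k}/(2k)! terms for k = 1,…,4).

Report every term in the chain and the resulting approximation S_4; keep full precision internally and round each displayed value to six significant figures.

The integral term ∫_8^32 1/x^3 dx = 0.00732422.
Endpoint term: (f(8) + f(32))/2 = (0.00195312 + 3.05176e-05)/2 = 0.000991821.
So far: 0.00831604.
Correction k=1: B_{2}/2! · (f^{(1)}(32) − f^{(1)}(8)) = 1/12 · (-2.86102e-06 − (-0.000732422)) = 6.07967e-05.
Partial sum through k=1: 0.00837684.
Correction k=2: B_{4}/4! · (f^{(3)}(32) − f^{(3)}(8)) = −1/720 · (-5.58794e-08 − (-0.000228882)) = -3.17814e-07.
Partial sum through k=2: 0.00837652.
Correction k=3: B_{6}/6! · (f^{(5)}(32) − f^{(5)}(8)) = 1/30240 · (-2.29193e-09 − (-0.000150204)) = 4.96698e-09.
Partial sum through k=3: 0.00837652.
Correction k=4: B_{8}/8! · (f^{(7)}(32) − f^{(7)}(8)) = −1/1209600 · (-1.61151e-10 − (-0.000168979)) = -1.39698e-10.

S_4 ≈ 0.00837652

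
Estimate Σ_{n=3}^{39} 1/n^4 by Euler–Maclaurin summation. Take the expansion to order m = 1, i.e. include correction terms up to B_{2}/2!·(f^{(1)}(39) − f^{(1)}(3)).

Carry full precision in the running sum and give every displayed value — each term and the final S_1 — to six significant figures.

Integral: ∫_3^39 1/x^4 dx = 0.0123401.
Boundary: ½(f(3) + f(39)) = ½(0.0123457 + 4.32257e-07) = 0.00617306.
Running total after boundary: 0.0185131.
k=1: B_{2}/(2)! × [f^{(1)}(39) − f^{(1)}(3)] = 1/12 × (-4.43340e-08 − (-0.0164609)) = 0.00137174.

S_1 ≈ 0.0198849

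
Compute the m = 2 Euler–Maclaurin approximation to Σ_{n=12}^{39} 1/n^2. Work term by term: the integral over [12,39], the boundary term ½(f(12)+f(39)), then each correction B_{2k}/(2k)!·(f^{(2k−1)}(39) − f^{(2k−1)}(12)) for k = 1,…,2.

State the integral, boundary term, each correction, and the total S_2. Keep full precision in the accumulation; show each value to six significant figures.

S_2 ≈ 0.0615868

∫_12^39 1/x^2 dx evaluates to 0.0576923.
½[f(12) + f(39)] = ½[0.00694444 + 0.000657462] = 0.00380095.
Integral + boundary = 0.0614933.
k=1: B_{2}/(2)! × [f^{(1)}(39) − f^{(1)}(12)] = 1/12 × (-3.37160e-05 − (-0.00115741)) = 9.36409e-05.
Running total after k=1: 0.0615869.
k=2: B_{4}/(4)! × [f^{(3)}(39) − f^{(3)}(12)] = −1/720 × (-2.66004e-07 − (-9.64506e-05)) = -1.33590e-07.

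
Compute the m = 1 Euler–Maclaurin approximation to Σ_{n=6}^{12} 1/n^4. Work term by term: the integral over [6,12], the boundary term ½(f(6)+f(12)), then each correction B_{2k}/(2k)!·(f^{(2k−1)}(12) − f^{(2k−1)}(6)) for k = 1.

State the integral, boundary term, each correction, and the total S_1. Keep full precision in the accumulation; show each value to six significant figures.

S_1 ≈ 0.00180175

∫_6^12 1/x^4 dx evaluates to 0.00135031.
½[f(6) + f(12)] = ½[0.000771605 + 4.82253e-05] = 0.000409915.
Running total after boundary: 0.00176022.
Order-1 term: 1/12 · (-1.60751e-05 − (-0.000514403)) = 4.15273e-05.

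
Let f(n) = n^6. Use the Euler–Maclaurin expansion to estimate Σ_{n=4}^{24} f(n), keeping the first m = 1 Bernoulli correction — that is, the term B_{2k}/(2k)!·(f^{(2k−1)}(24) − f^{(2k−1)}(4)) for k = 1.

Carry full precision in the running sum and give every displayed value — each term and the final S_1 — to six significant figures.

S_1 ≈ 7.54742e+08

∫_4^24 x^6 dx evaluates to 6.55208e+08.
Boundary: ½(f(4) + f(24)) = ½(4096.00 + 1.91103e+08) = 9.55535e+07.
Running total after boundary: 7.50761e+08.
k=1: B_{2}/(2)! × [f^{(1)}(24) − f^{(1)}(4)] = 1/12 × (4.77757e+07 − 6144.00) = 3.98080e+06.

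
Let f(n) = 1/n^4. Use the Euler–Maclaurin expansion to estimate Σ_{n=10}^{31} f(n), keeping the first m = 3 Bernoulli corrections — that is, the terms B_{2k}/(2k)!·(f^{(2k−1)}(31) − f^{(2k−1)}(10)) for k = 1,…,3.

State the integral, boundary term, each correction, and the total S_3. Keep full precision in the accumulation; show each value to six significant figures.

S_3 ≈ 0.000375991

Integral: ∫_10^31 1/x^4 dx = 0.000322144.
Endpoint term: (f(10) + f(31))/2 = (0.000100000 + 1.08281e-06)/2 = 5.05414e-05.
Running total after boundary: 0.000372686.
k=1: B_{2}/(2)! × [f^{(1)}(31) − f^{(1)}(10)] = 1/12 × (-1.39718e-07 − (-4.00000e-05)) = 3.32169e-06.
After k=1: 0.000376007.
k=2: B_{4}/(4)! × [f^{(3)}(31) − f^{(3)}(10)] = −1/720 × (-4.36164e-09 − (-1.20000e-05)) = -1.66606e-08.
After k=2: 0.000375991.
k=3: B_{6}/(6)! × [f^{(5)}(31) − f^{(5)}(10)] = 1/30240 × (-2.54164e-10 − (-6.72000e-06)) = 2.22214e-10.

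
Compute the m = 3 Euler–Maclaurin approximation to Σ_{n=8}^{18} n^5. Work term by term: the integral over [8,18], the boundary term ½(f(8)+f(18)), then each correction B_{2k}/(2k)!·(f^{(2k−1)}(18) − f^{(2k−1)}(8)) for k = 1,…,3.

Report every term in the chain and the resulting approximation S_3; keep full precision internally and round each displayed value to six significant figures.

S_3 ≈ 6.62819e+06

Integral: ∫_8^18 x^5 dx = 5.62501e+06.
Endpoint term: (f(8) + f(18))/2 = (32768.0 + 1.88957e+06)/2 = 961168.
So far: 6.58618e+06.
k=1: B_{2}/(2)! × [f^{(1)}(18) − f^{(1)}(8)] = 1/12 × (524880 − 20480.0) = 42033.3.
Partial sum through k=1: 6.62821e+06.
k=2: B_{4}/(4)! × [f^{(3)}(18) − f^{(3)}(8)] = −1/720 × (19440.0 − 3840.00) = -21.6667.
Partial sum through k=2: 6.62819e+06.
k=3: B_{6}/(6)! × [f^{(5)}(18) − f^{(5)}(8)] = 1/30240 × (120.000 − 120.000) = 0.00000.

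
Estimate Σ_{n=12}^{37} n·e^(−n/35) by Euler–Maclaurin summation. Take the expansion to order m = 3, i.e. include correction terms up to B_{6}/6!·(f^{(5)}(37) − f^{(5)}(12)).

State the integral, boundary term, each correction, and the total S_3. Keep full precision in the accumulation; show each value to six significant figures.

∫_12^37 x·e^(−x/35) dx evaluates to 291.955.
Endpoint term: (f(12) + f(37))/2 = (8.51688 + 12.8555)/2 = 10.6862.
Running total after boundary: 302.641.
Correction k=1: B_{2}/2! · (f^{(1)}(37) − f^{(1)}(12)) = 1/12 · (-0.0198541 − 0.466400) = -0.0405212.
After k=1: 302.601.
Correction k=2: B_{4}/4! · (f^{(3)}(37) − f^{(3)}(12)) = −1/720 · (0.000551053 − 0.00153949) = 1.37283e-06.
After k=2: 302.601.
Correction k=3: B_{6}/6! · (f^{(5)}(37) − f^{(5)}(12)) = 1/30240 · (9.12909e-07 − 2.20265e-06) = -4.26503e-11.

S_3 ≈ 302.601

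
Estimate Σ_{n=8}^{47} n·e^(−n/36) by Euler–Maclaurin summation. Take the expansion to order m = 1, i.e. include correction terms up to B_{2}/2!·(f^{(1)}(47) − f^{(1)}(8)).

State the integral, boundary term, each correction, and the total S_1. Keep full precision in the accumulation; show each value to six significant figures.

Integral: ∫_8^47 x·e^(−x/36) dx = 458.555.
½[f(8) + f(47)] = ½[6.40590 + 12.7380] = 9.57196.
Integral + boundary = 468.126.
k=1: B_{2}/(2)! × [f^{(1)}(47) − f^{(1)}(8)] = 1/12 × (-0.0828123 − 0.622796) = -0.0588007.

S_1 ≈ 468.068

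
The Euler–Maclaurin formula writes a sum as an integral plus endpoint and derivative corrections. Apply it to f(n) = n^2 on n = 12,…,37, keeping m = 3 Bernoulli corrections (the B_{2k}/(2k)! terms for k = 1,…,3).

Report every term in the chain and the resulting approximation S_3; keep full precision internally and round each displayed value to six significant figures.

∫_12^37 x^2 dx evaluates to 16308.3.
½[f(12) + f(37)] = ½[144.000 + 1369.00] = 756.500.
Integral + boundary = 17064.8.
Correction k=1: B_{2}/2! · (f^{(1)}(37) − f^{(1)}(12)) = 1/12 · (74.0000 − 24.0000) = 4.16667.
Partial sum through k=1: 17069.0.
Correction k=2: B_{4}/4! · (f^{(3)}(37) − f^{(3)}(12)) = −1/720 · (0.00000 − 0.00000) = 0.00000.
Partial sum through k=2: 17069.0.
Correction k=3: B_{6}/6! · (f^{(5)}(37) − f^{(5)}(12)) = 1/30240 · (0.00000 − 0.00000) = 0.00000.

S_3 ≈ 17069.0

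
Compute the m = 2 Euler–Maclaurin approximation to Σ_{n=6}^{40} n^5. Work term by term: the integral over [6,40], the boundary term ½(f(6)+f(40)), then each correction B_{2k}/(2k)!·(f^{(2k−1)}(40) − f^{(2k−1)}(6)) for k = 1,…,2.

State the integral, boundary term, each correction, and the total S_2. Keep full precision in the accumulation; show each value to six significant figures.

∫_6^40 x^5 dx evaluates to 6.82659e+08.
½[f(6) + f(40)] = ½[7776.00 + 1.02400e+08] = 5.12039e+07.
Running total after boundary: 7.33863e+08.
Correction k=1: B_{2}/2! · (f^{(1)}(40) − f^{(1)}(6)) = 1/12 · (1.28000e+07 − 6480.00) = 1.06613e+06.
Running total after k=1: 7.34929e+08.
Correction k=2: B_{4}/4! · (f^{(3)}(40) − f^{(3)}(6)) = −1/720 · (96000.0 − 2160.00) = -130.333.

S_2 ≈ 7.34929e+08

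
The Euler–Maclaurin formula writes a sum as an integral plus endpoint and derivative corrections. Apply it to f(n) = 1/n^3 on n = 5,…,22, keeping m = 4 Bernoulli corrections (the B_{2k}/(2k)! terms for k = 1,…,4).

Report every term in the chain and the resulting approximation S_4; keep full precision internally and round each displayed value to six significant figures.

S_4 ≈ 0.0234077

The integral term ∫_5^22 1/x^3 dx = 0.0189669.
½[f(5) + f(22)] = ½[0.00800000 + 9.39144e-05] = 0.00404696.
So far: 0.0230139.
Order-1 term: 1/12 · (-1.28065e-05 − (-0.00480000)) = 0.000398933.
Running total after k=1: 0.0234128.
Order-2 term: −1/720 · (-5.29194e-07 − (-0.00384000)) = -5.33260e-06.
Running total after k=2: 0.0234075.
Order-3 term: 1/30240 · (-4.59218e-08 − (-0.00645120)) = 2.13332e-07.
Running total after k=3: 0.0234077.
Order-4 term: −1/1209600 · (-6.83135e-09 − (-0.0185795)) = -1.53600e-08.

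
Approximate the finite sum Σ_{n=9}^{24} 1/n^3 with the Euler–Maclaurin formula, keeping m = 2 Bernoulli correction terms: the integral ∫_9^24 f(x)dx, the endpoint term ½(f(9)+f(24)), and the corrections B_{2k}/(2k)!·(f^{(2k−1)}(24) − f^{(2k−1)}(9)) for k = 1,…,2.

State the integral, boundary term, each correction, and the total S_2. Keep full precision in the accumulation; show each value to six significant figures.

The integral term ∫_9^24 1/x^3 dx = 0.00530478.
Endpoint term: (f(9) + f(24))/2 = (0.00137174 + 7.23380e-05)/2 = 0.000722040.
Integral + boundary = 0.00602682.
Correction k=1: B_{2}/2! · (f^{(1)}(24) − f^{(1)}(9)) = 1/12 · (-9.04225e-06 − (-0.000457247)) = 3.73504e-05.
After k=1: 0.00606417.
Correction k=2: B_{4}/4! · (f^{(3)}(24) − f^{(3)}(9)) = −1/720 · (-3.13967e-07 − (-0.000112901)) = -1.56370e-07.

S_2 ≈ 0.00606402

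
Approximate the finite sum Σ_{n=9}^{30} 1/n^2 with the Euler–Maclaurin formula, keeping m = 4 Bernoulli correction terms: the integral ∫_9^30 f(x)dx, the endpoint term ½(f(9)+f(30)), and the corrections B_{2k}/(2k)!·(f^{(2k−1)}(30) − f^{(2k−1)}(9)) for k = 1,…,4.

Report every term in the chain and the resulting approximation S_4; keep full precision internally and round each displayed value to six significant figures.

S_4 ≈ 0.0847281

Integral: ∫_9^30 1/x^2 dx = 0.0777778.
½[f(9) + f(30)] = ½[0.0123457 + 0.00111111] = 0.00672840.
Running total after boundary: 0.0845062.
Correction k=1: B_{2}/2! · (f^{(1)}(30) − f^{(1)}(9)) = 1/12 · (-7.40741e-05 − (-0.00274348)) = 0.000222451.
Running total after k=1: 0.0847286.
Correction k=2: B_{4}/4! · (f^{(3)}(30) − f^{(3)}(9)) = −1/720 · (-9.87654e-07 − (-0.000406442)) = -5.63131e-07.
Running total after k=2: 0.0847281.
Correction k=3: B_{6}/6! · (f^{(5)}(30) − f^{(5)}(9)) = 1/30240 · (-3.29218e-08 − (-0.000150534)) = 4.97689e-09.
Running total after k=3: 0.0847281.
Correction k=4: B_{8}/8! · (f^{(7)}(30) − f^{(7)}(9)) = −1/1209600 · (-2.04847e-09 − (-0.000104073)) = -8.60375e-11.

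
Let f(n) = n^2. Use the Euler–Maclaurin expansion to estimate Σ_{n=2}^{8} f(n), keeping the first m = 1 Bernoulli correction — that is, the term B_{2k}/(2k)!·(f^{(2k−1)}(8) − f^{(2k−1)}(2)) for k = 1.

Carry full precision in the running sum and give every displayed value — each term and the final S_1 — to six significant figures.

S_1 ≈ 203.000

∫_2^8 x^2 dx evaluates to 168.000.
½[f(2) + f(8)] = ½[4.00000 + 64.0000] = 34.0000.
So far: 202.000.
Correction k=1: B_{2}/2! · (f^{(1)}(8) − f^{(1)}(2)) = 1/12 · (16.0000 − 4.00000) = 1.00000.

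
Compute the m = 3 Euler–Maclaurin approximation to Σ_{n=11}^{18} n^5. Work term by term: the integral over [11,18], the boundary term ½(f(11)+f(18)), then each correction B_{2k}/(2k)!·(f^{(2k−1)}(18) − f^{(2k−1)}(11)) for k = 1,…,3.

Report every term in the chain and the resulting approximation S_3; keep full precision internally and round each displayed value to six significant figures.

The integral term ∫_11^18 x^5 dx = 5.37344e+06.
Endpoint term: (f(11) + f(18))/2 = (161051 + 1.88957e+06)/2 = 1.02531e+06.
So far: 6.39875e+06.
k=1: B_{2}/(2)! × [f^{(1)}(18) − f^{(1)}(11)] = 1/12 × (524880 − 73205.0) = 37639.6.
Running total after k=1: 6.43639e+06.
k=2: B_{4}/(4)! × [f^{(3)}(18) − f^{(3)}(11)] = −1/720 × (19440.0 − 7260.00) = -16.9167.
Running total after k=2: 6.43638e+06.
k=3: B_{6}/(6)! × [f^{(5)}(18) − f^{(5)}(11)] = 1/30240 × (120.000 − 120.000) = 0.00000.

S_3 ≈ 6.43638e+06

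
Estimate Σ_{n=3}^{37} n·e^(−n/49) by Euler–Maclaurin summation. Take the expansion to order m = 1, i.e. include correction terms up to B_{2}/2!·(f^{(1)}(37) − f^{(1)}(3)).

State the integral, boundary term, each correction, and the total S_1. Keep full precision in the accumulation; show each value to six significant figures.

Integral: ∫_3^37 x·e^(−x/49) dx = 416.257.
Boundary: ½(f(3) + f(37)) = ½(2.82184 + 17.3886) = 10.1052.
Running total after boundary: 426.362.
Order-1 term: 1/12 · (0.115093 − 0.883024) = -0.0639942.

S_1 ≈ 426.298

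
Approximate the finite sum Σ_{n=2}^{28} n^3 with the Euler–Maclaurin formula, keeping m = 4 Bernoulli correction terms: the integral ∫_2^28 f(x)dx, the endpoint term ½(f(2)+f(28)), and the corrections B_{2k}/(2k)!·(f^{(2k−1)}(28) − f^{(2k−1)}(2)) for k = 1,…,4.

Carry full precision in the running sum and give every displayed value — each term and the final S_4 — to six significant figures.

∫_2^28 x^3 dx evaluates to 153660.
Endpoint term: (f(2) + f(28))/2 = (8.00000 + 21952.0)/2 = 10980.0.
Integral + boundary = 164640.
Correction k=1: B_{2}/2! · (f^{(1)}(28) − f^{(1)}(2)) = 1/12 · (2352.00 − 12.0000) = 195.000.
After k=1: 164835.
Correction k=2: B_{4}/4! · (f^{(3)}(28) − f^{(3)}(2)) = −1/720 · (6.00000 − 6.00000) = 0.00000.
After k=2: 164835.
Correction k=3: B_{6}/6! · (f^{(5)}(28) − f^{(5)}(2)) = 1/30240 · (0.00000 − 0.00000) = 0.00000.
After k=3: 164835.
Correction k=4: B_{8}/8! · (f^{(7)}(28) − f^{(7)}(2)) = −1/1209600 · (0.00000 − 0.00000) = 0.00000.

S_4 ≈ 164835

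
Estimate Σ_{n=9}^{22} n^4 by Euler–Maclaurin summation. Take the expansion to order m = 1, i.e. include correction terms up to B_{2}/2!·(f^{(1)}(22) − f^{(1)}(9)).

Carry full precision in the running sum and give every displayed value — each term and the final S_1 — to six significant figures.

S_1 ≈ 1.14263e+06

Integral: ∫_9^22 x^4 dx = 1.01892e+06.
Endpoint term: (f(9) + f(22))/2 = (6561.00 + 234256)/2 = 120408.
Running total after boundary: 1.13933e+06.
Order-1 term: 1/12 · (42592.0 − 2916.00) = 3306.33.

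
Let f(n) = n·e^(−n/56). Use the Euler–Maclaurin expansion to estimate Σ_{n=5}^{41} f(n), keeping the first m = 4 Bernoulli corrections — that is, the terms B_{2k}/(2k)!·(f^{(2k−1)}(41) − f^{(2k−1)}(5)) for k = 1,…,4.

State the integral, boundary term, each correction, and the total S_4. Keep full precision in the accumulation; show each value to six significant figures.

S_4 ≈ 524.179

Integral: ∫_5^41 x·e^(−x/56) dx = 512.093.
Endpoint term: (f(5) + f(41))/2 = (4.57292 + 19.7160)/2 = 12.1444.
Integral + boundary = 524.238.
k=1: B_{2}/(2)! × [f^{(1)}(41) − f^{(1)}(5)] = 1/12 × (0.128806 − 0.832925) = -0.0586765.
Partial sum through k=1: 524.179.
k=2: B_{4}/(4)! × [f^{(3)}(41) − f^{(3)}(5)] = −1/720 × (0.000347756 − 0.000848882) = 6.96009e-07.
Partial sum through k=2: 524.179.
k=3: B_{6}/(6)! × [f^{(5)}(41) − f^{(5)}(5)] = 1/30240 × (2.08685e-07 − 4.56684e-07) = -8.20103e-12.
Partial sum through k=3: 524.179.
k=4: B_{8}/(8)! × [f^{(7)}(41) − f^{(7)}(5)] = −1/1209600 × (9.77294e-11 − 2.04936e-10) = 8.86299e-17.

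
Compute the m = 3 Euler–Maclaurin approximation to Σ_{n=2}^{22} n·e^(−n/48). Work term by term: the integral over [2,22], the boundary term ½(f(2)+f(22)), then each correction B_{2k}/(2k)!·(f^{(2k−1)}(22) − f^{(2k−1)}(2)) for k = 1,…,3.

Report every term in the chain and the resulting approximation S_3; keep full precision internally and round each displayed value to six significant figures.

S_3 ≈ 185.270

The integral term ∫_2^22 x·e^(−x/48) dx = 177.404.
Endpoint term: (f(2) + f(22))/2 = (1.91838 + 13.9114)/2 = 7.91489.
Running total after boundary: 185.318.
Order-1 term: 1/12 · (0.342516 − 0.919223) = -0.0480590.
Partial sum through k=1: 185.270.
Order-2 term: −1/720 · (0.000697565 − 0.00123160) = 7.41713e-07.
Partial sum through k=2: 185.270.
Order-3 term: 1/30240 · (5.41002e-07 − 8.95932e-07) = -1.17371e-11.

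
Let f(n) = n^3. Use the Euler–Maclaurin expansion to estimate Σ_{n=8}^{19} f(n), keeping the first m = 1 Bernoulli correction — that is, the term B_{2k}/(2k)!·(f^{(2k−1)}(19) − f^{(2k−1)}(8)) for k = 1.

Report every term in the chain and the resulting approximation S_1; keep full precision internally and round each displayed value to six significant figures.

S_1 ≈ 35316.0

∫_8^19 x^3 dx evaluates to 31556.2.
½[f(8) + f(19)] = ½[512.000 + 6859.00] = 3685.50.
Integral + boundary = 35241.8.
Order-1 term: 1/12 · (1083.00 − 192.000) = 74.2500.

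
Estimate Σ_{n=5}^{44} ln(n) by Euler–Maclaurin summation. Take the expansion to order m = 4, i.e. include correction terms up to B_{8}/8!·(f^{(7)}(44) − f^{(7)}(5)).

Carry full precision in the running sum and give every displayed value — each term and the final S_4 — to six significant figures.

S_4 ≈ 122.139

The integral term ∫_5^44 ln(x) dx = 119.457.
½[f(5) + f(44)] = ½[1.60944 + 3.78419] = 2.69681.
Integral + boundary = 122.154.
Correction k=1: B_{2}/2! · (f^{(1)}(44) − f^{(1)}(5)) = 1/12 · (0.0227273 − 0.200000) = -0.0147727.
Running total after k=1: 122.139.
Correction k=2: B_{4}/4! · (f^{(3)}(44) − f^{(3)}(5)) = −1/720 · (2.34786e-05 − 0.0160000) = 2.21896e-05.
Running total after k=2: 122.139.
Correction k=3: B_{6}/6! · (f^{(5)}(44) − f^{(5)}(5)) = 1/30240 · (1.45528e-07 − 0.00768000) = -2.53963e-07.
Running total after k=3: 122.139.
Correction k=4: B_{8}/8! · (f^{(7)}(44) − f^{(7)}(5)) = −1/1209600 · (2.25509e-09 − 0.00921600) = 7.61905e-09.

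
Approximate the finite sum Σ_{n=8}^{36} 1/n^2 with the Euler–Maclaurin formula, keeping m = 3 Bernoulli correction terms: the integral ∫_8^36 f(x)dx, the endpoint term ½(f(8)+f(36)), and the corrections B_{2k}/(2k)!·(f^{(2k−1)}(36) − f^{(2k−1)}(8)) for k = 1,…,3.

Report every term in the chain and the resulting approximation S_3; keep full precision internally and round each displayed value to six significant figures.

∫_8^36 1/x^2 dx evaluates to 0.0972222.
Boundary: ½(f(8) + f(36)) = ½(0.0156250 + 0.000771605) = 0.00819830.
Running total after boundary: 0.105421.
Order-1 term: 1/12 · (-4.28669e-05 − (-0.00390625)) = 0.000321949.
After k=1: 0.105742.
Order-2 term: −1/720 · (-3.96916e-07 − (-0.000732422)) = -1.01670e-06.
After k=2: 0.105741.
Order-3 term: 1/30240 · (-9.18787e-09 − (-0.000343323)) = 1.13530e-08.

S_3 ≈ 0.105741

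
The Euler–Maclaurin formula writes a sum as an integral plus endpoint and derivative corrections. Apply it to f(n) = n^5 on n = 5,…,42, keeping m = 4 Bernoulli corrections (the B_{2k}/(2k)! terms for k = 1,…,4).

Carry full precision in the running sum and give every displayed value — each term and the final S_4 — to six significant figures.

S_4 ≈ 9.81479e+08

The integral term ∫_5^42 x^5 dx = 9.14836e+08.
Endpoint term: (f(5) + f(42))/2 = (3125.00 + 1.30691e+08)/2 = 6.53472e+07.
So far: 9.80183e+08.
Order-1 term: 1/12 · (1.55585e+07 − 3125.00) = 1.29628e+06.
Running total after k=1: 9.81479e+08.
Order-2 term: −1/720 · (105840 − 1500.00) = -144.917.
Running total after k=2: 9.81479e+08.
Order-3 term: 1/30240 · (120.000 − 120.000) = 0.00000.
Running total after k=3: 9.81479e+08.
Order-4 term: −1/1209600 · (0.00000 − 0.00000) = 0.00000.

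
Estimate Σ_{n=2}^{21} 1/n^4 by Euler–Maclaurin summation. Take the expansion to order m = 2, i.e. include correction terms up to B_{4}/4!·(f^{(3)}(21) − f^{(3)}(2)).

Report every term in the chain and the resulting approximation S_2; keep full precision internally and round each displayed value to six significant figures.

S_2 ≈ 0.0819977

∫_2^21 1/x^4 dx evaluates to 0.0416307.
Endpoint term: (f(2) + f(21))/2 = (0.0625000 + 5.14189e-06)/2 = 0.0312526.
So far: 0.0728832.
Order-1 term: 1/12 · (-9.79408e-07 − (-0.125000)) = 0.0104166.
After k=1: 0.0832998.
Order-2 term: −1/720 · (-6.66264e-08 − (-0.937500)) = -0.00130208.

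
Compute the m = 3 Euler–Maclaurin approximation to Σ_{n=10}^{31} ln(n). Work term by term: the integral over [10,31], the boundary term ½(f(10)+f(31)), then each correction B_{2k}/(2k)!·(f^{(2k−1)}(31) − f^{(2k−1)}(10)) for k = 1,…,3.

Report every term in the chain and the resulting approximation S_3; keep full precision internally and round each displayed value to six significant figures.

S_3 ≈ 65.2904

The integral term ∫_10^31 ln(x) dx = 62.4278.
Boundary: ½(f(10) + f(31)) = ½(2.30259 + 3.43399) = 2.86829.
So far: 65.2960.
Correction k=1: B_{2}/2! · (f^{(1)}(31) − f^{(1)}(10)) = 1/12 · (0.0322581 − 0.100000) = -0.00564516.
After k=1: 65.2904.
Correction k=2: B_{4}/4! · (f^{(3)}(31) − f^{(3)}(10)) = −1/720 · (6.71344e-05 − 0.00200000) = 2.68454e-06.
After k=2: 65.2904.
Correction k=3: B_{6}/6! · (f^{(5)}(31) − f^{(5)}(10)) = 1/30240 · (8.38306e-07 − 0.000240000) = -7.90879e-09.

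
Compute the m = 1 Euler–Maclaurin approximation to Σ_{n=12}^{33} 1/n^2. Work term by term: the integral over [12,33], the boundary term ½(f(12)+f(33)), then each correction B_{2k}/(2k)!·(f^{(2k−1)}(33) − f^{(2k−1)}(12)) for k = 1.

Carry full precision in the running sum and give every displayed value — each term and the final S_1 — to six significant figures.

Integral: ∫_12^33 1/x^2 dx = 0.0530303.
Endpoint term: (f(12) + f(33))/2 = (0.00694444 + 0.000918274)/2 = 0.00393136.
So far: 0.0569617.
Correction k=1: B_{2}/2! · (f^{(1)}(33) − f^{(1)}(12)) = 1/12 · (-5.56529e-05 − (-0.00115741)) = 9.18129e-05.

S_1 ≈ 0.0570535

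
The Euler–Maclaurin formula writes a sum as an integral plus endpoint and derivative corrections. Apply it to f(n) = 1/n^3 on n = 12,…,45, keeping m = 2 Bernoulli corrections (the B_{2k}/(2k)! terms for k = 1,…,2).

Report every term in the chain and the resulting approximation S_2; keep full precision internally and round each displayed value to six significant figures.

Integral: ∫_12^45 1/x^3 dx = 0.00322531.
½[f(12) + f(45)] = ½[0.000578704 + 1.09739e-05] = 0.000294839.
So far: 0.00352015.
Order-1 term: 1/12 · (-7.31596e-07 − (-0.000144676)) = 1.19954e-05.
After k=1: 0.00353214.
Order-2 term: −1/720 · (-7.22564e-09 − (-2.00939e-05)) = -2.78981e-08.

S_2 ≈ 0.00353211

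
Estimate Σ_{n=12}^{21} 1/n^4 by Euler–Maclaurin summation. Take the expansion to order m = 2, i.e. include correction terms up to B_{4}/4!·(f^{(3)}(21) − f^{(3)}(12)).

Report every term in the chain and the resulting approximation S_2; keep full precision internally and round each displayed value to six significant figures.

S_2 ≈ 0.000184845

The integral term ∫_12^21 1/x^4 dx = 0.000156908.
Endpoint term: (f(12) + f(21))/2 = (4.82253e-05 + 5.14189e-06)/2 = 2.66836e-05.
So far: 0.000183592.
Correction k=1: B_{2}/2! · (f^{(1)}(21) − f^{(1)}(12)) = 1/12 · (-9.79408e-07 − (-1.60751e-05)) = 1.25797e-06.
Running total after k=1: 0.000184850.
Correction k=2: B_{4}/4! · (f^{(3)}(21) − f^{(3)}(12)) = −1/720 · (-6.66264e-08 − (-3.34898e-06)) = -4.55882e-09.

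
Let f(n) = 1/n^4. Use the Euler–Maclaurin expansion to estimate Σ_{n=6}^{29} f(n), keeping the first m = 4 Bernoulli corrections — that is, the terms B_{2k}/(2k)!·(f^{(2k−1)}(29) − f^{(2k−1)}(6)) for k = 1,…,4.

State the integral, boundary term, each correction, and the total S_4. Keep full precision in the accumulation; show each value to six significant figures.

Integral: ∫_6^29 1/x^4 dx = 0.00152954.
Boundary: ½(f(6) + f(29)) = ½(0.000771605 + 1.41387e-06) = 0.000386509.
Integral + boundary = 0.00191605.
k=1: B_{2}/(2)! × [f^{(1)}(29) − f^{(1)}(6)] = 1/12 × (-1.95016e-07 − (-0.000514403)) = 4.28507e-05.
After k=1: 0.00195890.
k=2: B_{4}/(4)! × [f^{(3)}(29) − f^{(3)}(6)] = −1/720 × (-6.95657e-09 − (-0.000428669)) = -5.95365e-07.
After k=2: 0.00195831.
k=3: B_{6}/(6)! × [f^{(5)}(29) − f^{(5)}(6)] = 1/30240 × (-4.63220e-10 − (-0.000666819)) = 2.20509e-08.
After k=3: 0.00195833.
k=4: B_{8}/(8)! × [f^{(7)}(29) − f^{(7)}(6)] = −1/1209600 × (-4.95717e-11 − (-0.00166705)) = -1.37818e-09.

S_4 ≈ 0.00195833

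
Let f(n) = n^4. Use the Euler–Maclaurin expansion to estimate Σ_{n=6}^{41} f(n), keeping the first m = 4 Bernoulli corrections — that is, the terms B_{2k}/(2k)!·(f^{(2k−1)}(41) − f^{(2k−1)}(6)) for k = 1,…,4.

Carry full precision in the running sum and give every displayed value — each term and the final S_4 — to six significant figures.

S_4 ≈ 2.46061e+07

∫_6^41 x^4 dx evaluates to 2.31697e+07.
Boundary: ½(f(6) + f(41)) = ½(1296.00 + 2.82576e+06) = 1.41353e+06.
Integral + boundary = 2.45832e+07.
Order-1 term: 1/12 · (275684 − 864.000) = 22901.7.
Running total after k=1: 2.46061e+07.
Order-2 term: −1/720 · (984.000 − 144.000) = -1.16667.
Running total after k=2: 2.46061e+07.
Order-3 term: 1/30240 · (0.00000 − 0.00000) = 0.00000.
Running total after k=3: 2.46061e+07.
Order-4 term: −1/1209600 · (0.00000 − 0.00000) = 0.00000.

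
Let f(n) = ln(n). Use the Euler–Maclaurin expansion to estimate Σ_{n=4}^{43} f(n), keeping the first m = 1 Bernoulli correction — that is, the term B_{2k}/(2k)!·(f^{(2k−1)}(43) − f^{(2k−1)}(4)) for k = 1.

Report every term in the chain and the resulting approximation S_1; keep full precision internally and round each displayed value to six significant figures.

S_1 ≈ 119.741

Integral: ∫_4^43 ln(x) dx = 117.186.
Boundary: ½(f(4) + f(43)) = ½(1.38629 + 3.76120) = 2.57375.
Running total after boundary: 119.760.
Order-1 term: 1/12 · (0.0232558 − 0.250000) = -0.0188953.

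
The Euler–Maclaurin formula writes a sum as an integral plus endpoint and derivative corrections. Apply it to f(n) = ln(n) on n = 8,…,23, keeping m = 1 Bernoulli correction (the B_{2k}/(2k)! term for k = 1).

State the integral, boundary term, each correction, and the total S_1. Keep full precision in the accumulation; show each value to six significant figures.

Integral: ∫_8^23 ln(x) dx = 40.4808.
Endpoint term: (f(8) + f(23))/2 = (2.07944 + 3.13549)/2 = 2.60747.
Integral + boundary = 43.0883.
Correction k=1: B_{2}/2! · (f^{(1)}(23) − f^{(1)}(8)) = 1/12 · (0.0434783 − 0.125000) = -0.00679348.

S_1 ≈ 43.0815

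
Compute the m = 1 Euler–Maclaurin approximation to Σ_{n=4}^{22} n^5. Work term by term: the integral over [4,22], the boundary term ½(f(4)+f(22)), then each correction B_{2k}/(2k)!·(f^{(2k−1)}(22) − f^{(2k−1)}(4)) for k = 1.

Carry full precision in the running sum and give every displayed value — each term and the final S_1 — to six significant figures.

S_1 ≈ 2.15708e+07

Integral: ∫_4^22 x^5 dx = 1.88960e+07.
½[f(4) + f(22)] = ½[1024.00 + 5.15363e+06] = 2.57733e+06.
Running total after boundary: 2.14733e+07.
Order-1 term: 1/12 · (1.17128e+06 − 1280.00) = 97500.0.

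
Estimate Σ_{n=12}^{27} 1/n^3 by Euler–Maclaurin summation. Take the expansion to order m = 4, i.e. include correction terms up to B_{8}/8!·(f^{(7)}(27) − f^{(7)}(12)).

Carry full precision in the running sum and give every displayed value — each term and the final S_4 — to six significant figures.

S_4 ≈ 0.00311266

∫_12^27 1/x^3 dx evaluates to 0.00278635.
Boundary: ½(f(12) + f(27)) = ½(0.000578704 + 5.08053e-05) = 0.000314754.
Running total after boundary: 0.00310111.
Correction k=1: B_{2}/2! · (f^{(1)}(27) − f^{(1)}(12)) = 1/12 · (-5.64503e-06 − (-0.000144676)) = 1.15859e-05.
After k=1: 0.00311269.
Correction k=2: B_{4}/4! · (f^{(3)}(27) − f^{(3)}(12)) = −1/720 · (-1.54870e-07 − (-2.00939e-05)) = -2.76931e-08.
After k=2: 0.00311266.
Correction k=3: B_{6}/6! · (f^{(5)}(27) − f^{(5)}(12)) = 1/30240 · (-8.92258e-09 − (-5.86071e-06)) = 1.93512e-10.
After k=3: 0.00311266.
Correction k=4: B_{8}/8! · (f^{(7)}(27) − f^{(7)}(12)) = −1/1209600 · (-8.81242e-10 − (-2.93036e-06)) = -2.42186e-12.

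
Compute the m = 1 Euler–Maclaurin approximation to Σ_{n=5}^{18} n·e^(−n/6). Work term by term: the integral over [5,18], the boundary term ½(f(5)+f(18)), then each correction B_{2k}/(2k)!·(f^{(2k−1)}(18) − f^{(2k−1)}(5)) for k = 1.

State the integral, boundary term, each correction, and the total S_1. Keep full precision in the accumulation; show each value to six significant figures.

∫_5^18 x·e^(−x/6) dx evaluates to 21.5141.
Endpoint term: (f(5) + f(18))/2 = (2.17299 + 0.896167)/2 = 1.53458.
Integral + boundary = 23.0487.
k=1: B_{2}/(2)! × [f^{(1)}(18) − f^{(1)}(5)] = 1/12 × (-0.0995741 − 0.0724330) = -0.0143339.

S_1 ≈ 23.0344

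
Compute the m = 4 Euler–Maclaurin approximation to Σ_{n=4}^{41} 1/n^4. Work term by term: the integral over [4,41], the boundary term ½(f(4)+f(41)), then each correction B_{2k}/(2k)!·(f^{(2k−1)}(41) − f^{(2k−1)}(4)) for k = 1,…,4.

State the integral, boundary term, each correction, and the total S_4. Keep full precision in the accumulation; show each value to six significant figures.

∫_4^41 1/x^4 dx evaluates to 0.00520350.
Boundary: ½(f(4) + f(41)) = ½(0.00390625 + 3.53887e-07) = 0.00195330.
Integral + boundary = 0.00715680.
Order-1 term: 1/12 · (-3.45256e-08 − (-0.00390625)) = 0.000325518.
Running total after k=1: 0.00748232.
Order-2 term: −1/720 · (-6.16161e-10 − (-0.00732422)) = -1.01725e-05.
Running total after k=2: 0.00747214.
Order-3 term: 1/30240 · (-2.05265e-11 − (-0.0256348)) = 8.47711e-07.
Running total after k=3: 0.00747299.
Order-4 term: −1/1209600 · (-1.09898e-12 − (-0.144196)) = -1.19209e-07.

S_4 ≈ 0.00747287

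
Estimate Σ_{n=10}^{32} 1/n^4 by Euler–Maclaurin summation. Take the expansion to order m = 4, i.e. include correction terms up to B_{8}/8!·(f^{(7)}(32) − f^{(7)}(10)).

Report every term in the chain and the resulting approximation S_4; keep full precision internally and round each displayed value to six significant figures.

Integral: ∫_10^32 1/x^4 dx = 0.000323161.
Endpoint term: (f(10) + f(32))/2 = (0.000100000 + 9.53674e-07)/2 = 5.04768e-05.
So far: 0.000373638.
Order-1 term: 1/12 · (-1.19209e-07 − (-4.00000e-05)) = 3.32340e-06.
After k=1: 0.000376961.
Order-2 term: −1/720 · (-3.49246e-09 − (-1.20000e-05)) = -1.66618e-08.
After k=2: 0.000376944.
Order-3 term: 1/30240 · (-1.90994e-10 − (-6.72000e-06)) = 2.22216e-10.
After k=3: 0.000376945.
Order-4 term: −1/1209600 · (-1.67866e-11 − (-6.04800e-06)) = -4.99999e-12.

S_4 ≈ 0.000376945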